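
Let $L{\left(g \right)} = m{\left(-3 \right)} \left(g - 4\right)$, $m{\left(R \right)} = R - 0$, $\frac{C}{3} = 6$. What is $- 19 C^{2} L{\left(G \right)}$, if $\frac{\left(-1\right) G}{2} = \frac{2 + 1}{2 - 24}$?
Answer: $- \frac{757188}{11} \approx -68835.0$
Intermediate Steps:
$G = \frac{3}{11}$ ($G = - 2 \frac{2 + 1}{2 - 24} = - 2 \frac{3}{2 - 24} = - 2 \frac{3}{-22} = - 2 \cdot 3 \left(- \frac{1}{22}\right) = \left(-2\right) \left(- \frac{3}{22}\right) = \frac{3}{11} \approx 0.27273$)
$C = 18$ ($C = 3 \cdot 6 = 18$)
$m{\left(R \right)} = R$ ($m{\left(R \right)} = R + 0 = R$)
$L{\left(g \right)} = 12 - 3 g$ ($L{\left(g \right)} = - 3 \left(g - 4\right) = - 3 \left(-4 + g\right) = 12 - 3 g$)
$- 19 C^{2} L{\left(G \right)} = - 19 \cdot 18^{2} \left(12 - \frac{9}{11}\right) = \left(-19\right) 324 \left(12 - \frac{9}{11}\right) = \left(-6156\right) \frac{123}{11} = - \frac{757188}{11}$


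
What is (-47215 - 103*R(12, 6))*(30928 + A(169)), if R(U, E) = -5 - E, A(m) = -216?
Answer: -1415270384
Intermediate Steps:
(-47215 - 103*R(12, 6))*(30928 + A(169)) = (-47215 - 103*(-5 - 1*6))*(30928 - 216) = (-47215 - 103*(-5 - 6))*30712 = (-47215 - 103*(-11))*30712 = (-47215 + 1133)*30712 = -46082*30712 = -1415270384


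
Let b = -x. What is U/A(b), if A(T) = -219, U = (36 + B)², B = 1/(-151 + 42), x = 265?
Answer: -15389929/2601939 ≈ -5.9148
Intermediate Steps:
B = -1/109 (B = 1/(-109) = -1/109 ≈ -0.0091743)
U = 15389929/11881 (U = (36 - 1/109)² = (3923/109)² = 15389929/11881 ≈ 1295.3)
b = -265 (b = -1*265 = -265)
U/A(b) = (15389929/11881)/(-219) = (15389929/11881)*(-1/219) = -15389929/2601939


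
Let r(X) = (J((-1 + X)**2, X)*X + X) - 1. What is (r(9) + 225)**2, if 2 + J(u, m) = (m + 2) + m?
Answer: 156025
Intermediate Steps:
J(u, m) = 2*m (J(u, m) = -2 + ((m + 2) + m) = -2 + ((2 + m) + m) = -2 + (2 + 2*m) = 2*m)
r(X) = -1 + X + 2*X**2 (r(X) = ((2*X)*X + X) - 1 = (2*X**2 + X) - 1 = (X + 2*X**2) - 1 = -1 + X + 2*X**2)
(r(9) + 225)**2 = ((-1 + 9 + 2*9**2) + 225)**2 = ((-1 + 9 + 2*81) + 225)**2 = ((-1 + 9 + 162) + 225)**2 = (170 + 225)**2 = 395**2 = 156025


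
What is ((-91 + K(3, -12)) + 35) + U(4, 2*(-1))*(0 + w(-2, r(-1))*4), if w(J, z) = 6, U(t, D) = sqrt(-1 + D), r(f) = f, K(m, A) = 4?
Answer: -52 + 24*I*sqrt(3) ≈ -52.0 + 41.569*I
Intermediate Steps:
((-91 + K(3, -12)) + 35) + U(4, 2*(-1))*(0 + w(-2, r(-1))*4) = ((-91 + 4) + 35) + sqrt(-1 + 2*(-1))*(0 + 6*4) = (-87 + 35) + sqrt(-1 - 2)*(0 + 24) = -52 + sqrt(-3)*24 = -52 + (I*sqrt(3))*24 = -52 + 24*I*sqrt(3)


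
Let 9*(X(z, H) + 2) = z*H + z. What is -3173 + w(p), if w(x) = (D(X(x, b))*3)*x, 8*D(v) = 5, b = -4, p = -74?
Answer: -13247/4 ≈ -3311.8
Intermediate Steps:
X(z, H) = -2 + z/9 + H*z/9 (X(z, H) = -2 + (z*H + z)/9 = -2 + (H*z + z)/9 = -2 + (z + H*z)/9 = -2 + (z/9 + H*z/9) = -2 + z/9 + H*z/9)
D(v) = 5/8 (D(v) = (⅛)*5 = 5/8)
w(x) = 15*x/8 (w(x) = ((5/8)*3)*x = 15*x/8)
-3173 + w(p) = -3173 + (15/8)*(-74) = -3173 - 555/4 = -13247/4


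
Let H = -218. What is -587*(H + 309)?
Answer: -53417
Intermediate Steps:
-587*(H + 309) = -587*(-218 + 309) = -587*91 = -53417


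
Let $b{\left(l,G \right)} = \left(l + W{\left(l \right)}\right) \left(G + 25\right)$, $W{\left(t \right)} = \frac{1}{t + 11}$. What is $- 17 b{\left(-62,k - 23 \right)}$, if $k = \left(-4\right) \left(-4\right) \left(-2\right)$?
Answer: $-31630$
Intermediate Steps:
$k = -32$ ($k = 16 \left(-2\right) = -32$)
$W{\left(t \right)} = \frac{1}{11 + t}$
$b{\left(l,G \right)} = \left(25 + G\right) \left(l + \frac{1}{11 + l}\right)$ ($b{\left(l,G \right)} = \left(l + \frac{1}{11 + l}\right) \left(G + 25\right) = \left(l + \frac{1}{11 + l}\right) \left(25 + G\right) = \left(25 + G\right) \left(l + \frac{1}{11 + l}\right)$)
$- 17 b{\left(-62,k - 23 \right)} = - 17 \frac{25 - 55 - 62 \left(11 - 62\right) \left(25 - 55\right)}{11 - 62} = - 17 \frac{25 - 55 - - 3162 \left(25 - 55\right)}{-51} = - 17 \left(- \frac{25 - 55 - \left(-3162\right) \left(-30\right)}{51}\right) = - 17 \left(- \frac{25 - 55 - 94860}{51}\right) = - 17 \left(\left(- \frac{1}{51}\right) \left(-94890\right)\right) = \left(-17\right) \frac{31630}{17} = -31630$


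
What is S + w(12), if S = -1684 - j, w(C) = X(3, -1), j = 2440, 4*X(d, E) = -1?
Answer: -16497/4 ≈ -4124.3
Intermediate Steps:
X(d, E) = -¼ (X(d, E) = (¼)*(-1) = -¼)
w(C) = -¼
S = -4124 (S = -1684 - 1*2440 = -1684 - 2440 = -4124)
S + w(12) = -4124 - ¼ = -16497/4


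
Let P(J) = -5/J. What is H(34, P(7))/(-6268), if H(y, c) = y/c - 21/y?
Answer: 8197/1065560 ≈ 0.0076927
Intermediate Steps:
H(y, c) = -21/y + y/c
H(34, P(7))/(-6268) = (-21/34 + 34/((-5/7)))/(-6268) = (-21*1/34 + 34/((-5*⅐)))*(-1/6268) = (-21/34 + 34/(-5/7))*(-1/6268) = (-21/34 + 34*(-7/5))*(-1/6268) = (-21/34 - 238/5)*(-1/6268) = -8197/170*(-1/6268) = 8197/1065560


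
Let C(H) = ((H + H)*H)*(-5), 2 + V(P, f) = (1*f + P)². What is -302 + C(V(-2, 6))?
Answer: -2262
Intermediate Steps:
V(P, f) = -2 + (P + f)² (V(P, f) = -2 + (1*f + P)² = -2 + (f + P)² = -2 + (P + f)²)
C(H) = -10*H² (C(H) = ((2*H)*H)*(-5) = (2*H²)*(-5) = -10*H²)
-302 + C(V(-2, 6)) = -302 - 10*(-2 + (-2 + 6)²)² = -302 - 10*(-2 + 4²)² = -302 - 10*(-2 + 16)² = -302 - 10*14² = -302 - 10*196 = -302 - 1960 = -2262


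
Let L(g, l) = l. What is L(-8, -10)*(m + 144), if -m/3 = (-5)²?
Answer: -690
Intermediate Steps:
m = -75 (m = -3*(-5)² = -3*25 = -75)
L(-8, -10)*(m + 144) = -10*(-75 + 144) = -10*69 = -690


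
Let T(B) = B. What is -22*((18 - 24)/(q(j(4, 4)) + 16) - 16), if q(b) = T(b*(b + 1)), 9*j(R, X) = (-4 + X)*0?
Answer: 1441/4 ≈ 360.25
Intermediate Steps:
j(R, X) = 0 (j(R, X) = ((-4 + X)*0)/9 = (⅑)*0 = 0)
q(b) = b*(1 + b) (q(b) = b*(b + 1) = b*(1 + b))
-22*((18 - 24)/(q(j(4, 4)) + 16) - 16) = -22*((18 - 24)/(0*(1 + 0) + 16) - 16) = -22*(-6/(0*1 + 16) - 16) = -22*(-6/(0 + 16) - 16) = -22*(-6/16 - 16) = -22*(-6*1/16 - 16) = -22*(-3/8 - 16) = -22*(-131/8) = 1441/4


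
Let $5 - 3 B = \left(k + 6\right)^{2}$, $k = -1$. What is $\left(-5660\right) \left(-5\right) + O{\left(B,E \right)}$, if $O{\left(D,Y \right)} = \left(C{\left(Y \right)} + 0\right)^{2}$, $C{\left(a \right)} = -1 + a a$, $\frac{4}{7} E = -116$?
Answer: $1698127564$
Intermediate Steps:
$E = -203$ ($E = \frac{7}{4} \left(-116\right) = -203$)
$C{\left(a \right)} = -1 + a^{2}$
$B = - \frac{20}{3}$ ($B = \frac{5}{3} - \frac{\left(-1 + 6\right)^{2}}{3} = \frac{5}{3} - \frac{5^{2}}{3} = \frac{5}{3} - \frac{25}{3} = - \frac{20}{3} \approx -6.6667$)
$O{\left(D,Y \right)} = \left(-1 + Y^{2}\right)^{2}$ ($O{\left(D,Y \right)} = \left(\left(-1 + Y^{2}\right) + 0\right)^{2} = \left(-1 + Y^{2}\right)^{2}$)
$\left(-5660\right) \left(-5\right) + O{\left(B,E \right)} = \left(-5660\right) \left(-5\right) + \left(-1 + \left(-203\right)^{2}\right)^{2} = 28300 + \left(-1 + 41209\right)^{2} = 28300 + 41208^{2} = 28300 + 1698099264 = 1698127564$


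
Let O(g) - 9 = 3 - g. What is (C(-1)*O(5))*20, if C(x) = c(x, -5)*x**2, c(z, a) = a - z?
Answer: -560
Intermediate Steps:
O(g) = 12 - g (O(g) = 9 + (3 - g) = 12 - g)
C(x) = x**2*(-5 - x) (C(x) = (-5 - x)*x**2 = x**2*(-5 - x))
(C(-1)*O(5))*20 = (((-1)**2*(-5 - 1*(-1)))*(12 - 1*5))*20 = ((1*(-5 + 1))*(12 - 5))*20 = ((1*(-4))*7)*20 = -4*7*20 = -28*20 = -560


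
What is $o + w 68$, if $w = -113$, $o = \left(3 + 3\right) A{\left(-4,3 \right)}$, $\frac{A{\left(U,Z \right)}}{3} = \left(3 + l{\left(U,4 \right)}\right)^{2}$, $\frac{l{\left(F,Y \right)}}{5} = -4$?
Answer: $-2482$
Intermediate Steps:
$l{\left(F,Y \right)} = -20$ ($l{\left(F,Y \right)} = 5 \left(-4\right) = -20$)
$A{\left(U,Z \right)} = 867$ ($A{\left(U,Z \right)} = 3 \left(3 - 20\right)^{2} = 3 \left(-17\right)^{2} = 3 \cdot 289 = 867$)
$o = 5202$ ($o = \left(3 + 3\right) 867 = 6 \cdot 867 = 5202$)
$o + w 68 = 5202 - 7684 = -2482$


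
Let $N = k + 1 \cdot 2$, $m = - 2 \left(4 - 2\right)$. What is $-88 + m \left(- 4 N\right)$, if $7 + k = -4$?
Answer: $-232$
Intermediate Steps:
$k = -11$ ($k = -7 - 4 = -11$)
$m = -4$ ($m = \left(-2\right) 2 = -4$)
$N = -9$ ($N = -11 + 1 \cdot 2 = -11 + 2 = -9$)
$-88 + m \left(- 4 N\right) = -88 - 4 \left(\left(-4\right) \left(-9\right)\right) = -88 - 144 = -232$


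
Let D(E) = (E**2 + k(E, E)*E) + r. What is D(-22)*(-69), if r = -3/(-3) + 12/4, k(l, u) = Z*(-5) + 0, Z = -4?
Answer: -3312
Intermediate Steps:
k(l, u) = 20 (k(l, u) = -4*(-5) + 0 = 20 + 0 = 20)
r = 4 (r = -3*(-1/3) + 12*(1/4) = 1 + 3 = 4)
D(E) = 4 + E**2 + 20*E (D(E) = (E**2 + 20*E) + 4 = 4 + E**2 + 20*E)
D(-22)*(-69) = (4 + (-22)**2 + 20*(-22))*(-69) = (4 + 484 - 440)*(-69) = 48*(-69) = -3312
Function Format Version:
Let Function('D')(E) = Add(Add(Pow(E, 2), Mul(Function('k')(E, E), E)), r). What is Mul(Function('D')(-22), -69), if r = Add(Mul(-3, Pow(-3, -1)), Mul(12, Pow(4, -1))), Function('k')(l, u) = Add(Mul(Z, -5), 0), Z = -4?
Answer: -3312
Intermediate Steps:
Function('k')(l, u) = 20 (Function('k')(l, u) = Add(Mul(-4, -5), 0) = Add(20, 0) = 20)
r = 4 (r = Add(Mul(-3, Rational(-1, 3)), Mul(12, Rational(1, 4))) = Add(1, 3) = 4)
Function('D')(E) = Add(4, Pow(E, 2), Mul(20, E)) (Function('D')(E) = Add(Add(Pow(E, 2), Mul(20, E)), 4) = Add(4, Pow(E, 2), Mul(20, E)))
Mul(Function('D')(-22), -69) = Mul(Add(4, Pow(-22, 2), Mul(20, -22)), -69) = Mul(Add(4, 484, -440), -69) = Mul(48, -69) = -3312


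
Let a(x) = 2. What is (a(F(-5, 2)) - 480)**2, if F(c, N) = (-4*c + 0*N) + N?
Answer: 228484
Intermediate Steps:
F(c, N) = N - 4*c (F(c, N) = (-4*c + 0) + N = -4*c + N = N - 4*c)
(a(F(-5, 2)) - 480)**2 = (2 - 480)**2 = (-478)**2 = 228484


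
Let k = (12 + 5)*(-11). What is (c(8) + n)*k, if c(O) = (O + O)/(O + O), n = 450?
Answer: -84337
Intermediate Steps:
c(O) = 1 (c(O) = (2*O)/((2*O)) = (2*O)*(1/(2*O)) = 1)
k = -187 (k = 17*(-11) = -187)
(c(8) + n)*k = (1 + 450)*(-187) = 451*(-187) = -84337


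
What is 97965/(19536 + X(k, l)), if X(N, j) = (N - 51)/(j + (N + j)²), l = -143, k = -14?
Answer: 2400730290/478749151 ≈ 5.0146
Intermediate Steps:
X(N, j) = (-51 + N)/(j + (N + j)²)
97965/(19536 + X(k, l)) = 97965/(19536 + (-51 - 14)/(-143 + (-14 - 143)²)) = 97965/(19536 - 65/(-143 + (-157)²)) = 97965/(19536 - 65/(-143 + 24649)) = 97965/(19536 - 65/24506) = 97965/(478749151/24506) = 97965*(24506/478749151) = 2400730290/478749151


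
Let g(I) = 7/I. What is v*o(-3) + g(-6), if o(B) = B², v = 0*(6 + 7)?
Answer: -7/6 ≈ -1.1667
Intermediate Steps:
v = 0 (v = 0*13 = 0)
v*o(-3) + g(-6) = 0*(-3)² + 7/(-6) = 0*9 + 7*(-⅙) = 0 - 7/6 = -7/6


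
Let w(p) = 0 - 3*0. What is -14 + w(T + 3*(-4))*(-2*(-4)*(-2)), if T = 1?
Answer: -14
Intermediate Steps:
w(p) = 0 (w(p) = 0 + 0 = 0)
-14 + w(T + 3*(-4))*(-2*(-4)*(-2)) = -14 + 0*(-2*(-4)*(-2)) = -14 + 0*(8*(-2)) = -14 + 0*(-16) = -14 + 0 = -14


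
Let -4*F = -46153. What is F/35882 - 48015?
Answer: -6891450767/143528 ≈ -48015.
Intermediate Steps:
F = 46153/4 (F = -¼*(-46153) = 46153/4 ≈ 11538.)
F/35882 - 48015 = (46153/4)/35882 - 48015 = (46153/4)*(1/35882) - 48015 = 46153/143528 - 48015 = -6891450767/143528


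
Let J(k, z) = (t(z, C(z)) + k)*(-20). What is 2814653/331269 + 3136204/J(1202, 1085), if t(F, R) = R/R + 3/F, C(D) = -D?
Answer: -17562650080183/144130504134 ≈ -121.85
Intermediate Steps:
t(F, R) = 1 + 3/F
J(k, z) = -20*k - 20*(3 + z)/z (J(k, z) = ((3 + z)/z + k)*(-20) = (k + (3 + z)/z)*(-20) = -20*k - 20*(3 + z)/z)
2814653/331269 + 3136204/J(1202, 1085) = 2814653/331269 + 3136204/(-20 - 60/1085 - 20*1202) = 2814653*(1/331269) + 3136204/(-20 - 60*1/1085 - 24040) = 2814653/331269 + 3136204/(-20 - 12/217 - 24040) = 2814653/331269 + 3136204/(-5221032/217) = 2814653/331269 + 3136204*(-217/5221032) = 2814653/331269 - 170139067/1305258 = -17562650080183/144130504134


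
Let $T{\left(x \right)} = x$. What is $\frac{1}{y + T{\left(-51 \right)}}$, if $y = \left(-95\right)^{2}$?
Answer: $\frac{1}{8974} \approx 0.00011143$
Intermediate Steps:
$y = 9025$
$\frac{1}{y + T{\left(-51 \right)}} = \frac{1}{9025 - 51} = \frac{1}{8974}$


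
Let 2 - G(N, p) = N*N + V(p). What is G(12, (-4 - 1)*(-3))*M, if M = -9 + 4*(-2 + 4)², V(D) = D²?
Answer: -2569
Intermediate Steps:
G(N, p) = 2 - N² - p² (G(N, p) = 2 - (N*N + p²) = 2 - (N² + p²) = 2 + (-N² - p²) = 2 - N² - p²)
M = 7 (M = -9 + 4*2² = -9 + 4*4 = -9 + 16 = 7)
G(12, (-4 - 1)*(-3))*M = (2 - 1*12² - ((-4 - 1)*(-3))²)*7 = (2 - 1*144 - (-5*(-3))²)*7 = (2 - 144 - 1*15²)*7 = (2 - 144 - 1*225)*7 = (2 - 144 - 225)*7 = -367*7 = -2569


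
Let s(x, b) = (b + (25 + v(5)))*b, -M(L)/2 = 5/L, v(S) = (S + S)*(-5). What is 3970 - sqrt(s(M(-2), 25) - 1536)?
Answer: 3970 - 16*I*sqrt(6) ≈ 3970.0 - 39.192*I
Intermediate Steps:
v(S) = -10*S (v(S) = (2*S)*(-5) = -10*S)
M(L) = -10/L
s(x, b) = b*(-25 + b) (s(x, b) = (b + (25 - 10*5))*b = (b + (25 - 50))*b = (b - 25)*b = (-25 + b)*b = b*(-25 + b))
3970 - sqrt(s(M(-2), 25) - 1536) = 3970 - sqrt(25*(-25 + 25) - 1536) = 3970 - sqrt(25*0 - 1536) = 3970 - sqrt(0 - 1536) = 3970 - sqrt(-1536) = 3970 - 16*I*sqrt(6)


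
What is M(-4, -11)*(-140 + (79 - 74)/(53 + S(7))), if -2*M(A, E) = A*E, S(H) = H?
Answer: 18469/6 ≈ 3078.2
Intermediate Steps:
M(A, E) = -A*E/2
M(-4, -11)*(-140 + (79 - 74)/(53 + S(7))) = (-½*(-4)*(-11))*(-140 + (79 - 74)/(53 + 7)) = -22*(-140 + 5/60) = -22*(-140 + 5*(1/60)) = -22*(-140 + 1/12) = -22*(-1679/12) = 18469/6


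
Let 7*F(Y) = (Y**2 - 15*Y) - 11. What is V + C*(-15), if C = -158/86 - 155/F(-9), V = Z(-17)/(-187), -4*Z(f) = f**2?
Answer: 8326171/77572 ≈ 107.33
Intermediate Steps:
F(Y) = -11/7 - 15*Y/7 + Y**2/7 (F(Y) = ((Y**2 - 15*Y) - 11)/7 = (-11 + Y**2 - 15*Y)/7 = -11/7 - 15*Y/7 + Y**2/7)
Z(f) = -f**2/4
V = 17/44 (V = -1/4*(-17)**2/(-187) = -1/4*289*(-1/187) = -289/4*(-1/187) = 17/44 ≈ 0.38636)
C = -12570/1763 (C = -158/86 - 155/(-11/7 - 15/7*(-9) + (1/7)*(-9)**2) = -158*1/86 - 155/(-11/7 + 135/7 + (1/7)*81) = -79/43 - 155/(-11/7 + 135/7 + 81/7) = -79/43 - 155/205/7 = -79/43 - 155*7/205 = -79/43 - 217/41 = -12570/1763 ≈ -7.1299)
V + C*(-15) = 17/44 - 12570/1763*(-15) = 17/44 + 188550/1763 = 8326171/77572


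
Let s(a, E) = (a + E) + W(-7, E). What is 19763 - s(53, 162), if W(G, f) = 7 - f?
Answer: 19703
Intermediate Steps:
s(a, E) = 7 + a (s(a, E) = (a + E) + (7 - E) = (E + a) + (7 - E) = 7 + a)
19763 - s(53, 162) = 19763 - (7 + 53) = 19763 - 1*60 = 19763 - 60 = 19703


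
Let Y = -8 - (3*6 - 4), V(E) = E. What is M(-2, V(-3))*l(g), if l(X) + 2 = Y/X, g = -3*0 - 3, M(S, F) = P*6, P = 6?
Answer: 192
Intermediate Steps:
Y = -22 (Y = -8 - (18 - 4) = -8 - 1*14 = -8 - 14 = -22)
M(S, F) = 36 (M(S, F) = 6*6 = 36)
g = -3 (g = 0 - 3 = -3)
l(X) = -2 - 22/X
M(-2, V(-3))*l(g) = 36*(-2 - 22/(-3)) = 36*(-2 - 22*(-⅓)) = 36*(-2 + 22/3) = 36*(16/3) = 192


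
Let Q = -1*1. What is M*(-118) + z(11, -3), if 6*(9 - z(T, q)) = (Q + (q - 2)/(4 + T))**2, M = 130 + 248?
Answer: -1204073/27 ≈ -44595.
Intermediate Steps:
Q = -1
M = 378
z(T, q) = 9 - (-1 + (-2 + q)/(4 + T))**2/6 (z(T, q) = 9 - (-1 + (q - 2)/(4 + T))**2/6 = 9 - (-1 + (-2 + q)/(4 + T))**2/6)
M*(-118) + z(11, -3) = 378*(-118) + (9 - (6 + 11 - 1*(-3))**2/(6*(4 + 11)**2)) = -44604 + (9 - 1/6*(6 + 11 + 3)**2/15**2) = -44604 + (9 - 1/6*1/225*20**2) = -44604 + (9 - 1/6*1/225*400) = -44604 + (9 - 8/27) = -44604 + 235/27 = -1204073/27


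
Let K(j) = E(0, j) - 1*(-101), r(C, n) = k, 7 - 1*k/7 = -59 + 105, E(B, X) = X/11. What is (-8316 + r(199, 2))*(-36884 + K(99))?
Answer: 315851886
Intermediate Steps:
E(B, X) = X/11 (E(B, X) = X*(1/11) = X/11)
k = -273 (k = 49 - 7*(-59 + 105) = 49 - 7*46 = 49 - 322 = -273)
r(C, n) = -273
K(j) = 101 + j/11 (K(j) = j/11 - 1*(-101) = j/11 + 101 = 101 + j/11)
(-8316 + r(199, 2))*(-36884 + K(99)) = (-8316 - 273)*(-36884 + (101 + (1/11)*99)) = -8589*(-36884 + (101 + 9)) = -8589*(-36884 + 110) = -8589*(-36774) = 315851886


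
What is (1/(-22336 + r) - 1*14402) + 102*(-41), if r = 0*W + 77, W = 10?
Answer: -413661257/22259 ≈ -18584.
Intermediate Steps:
r = 77 (r = 0*10 + 77 = 0 + 77 = 77)
(1/(-22336 + r) - 1*14402) + 102*(-41) = (1/(-22336 + 77) - 1*14402) + 102*(-41) = (1/(-22259) - 14402) - 4182 = (-1/22259 - 14402) - 4182 = -320574119/22259 - 4182 = -413661257/22259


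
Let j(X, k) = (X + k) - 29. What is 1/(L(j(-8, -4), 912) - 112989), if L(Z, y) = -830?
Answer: -1/113819 ≈ -8.7859e-6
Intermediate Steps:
j(X, k) = -29 + X + k
1/(L(j(-8, -4), 912) - 112989) = 1/(-830 - 112989) = 1/(-113819) = -1/113819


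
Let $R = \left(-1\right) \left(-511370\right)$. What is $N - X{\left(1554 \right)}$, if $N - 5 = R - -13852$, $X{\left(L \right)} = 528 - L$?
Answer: $526253$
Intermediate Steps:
$R = 511370$
$N = 525227$ ($N = 5 + \left(511370 - -13852\right) = 5 + \left(511370 + 13852\right) = 5 + 525222 = 525227$)
$N - X{\left(1554 \right)} = 525227 - \left(528 - 1554\right) = 525227 - -1026 = 525227 + 1026 = 526253$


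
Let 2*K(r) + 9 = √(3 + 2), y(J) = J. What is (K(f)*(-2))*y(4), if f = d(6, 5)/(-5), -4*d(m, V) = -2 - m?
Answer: 36 - 4*√5 ≈ 27.056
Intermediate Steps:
d(m, V) = ½ + m/4 (d(m, V) = -(-2 - m)/4 = ½ + m/4)
f = -⅖ (f = (½ + (¼)*6)/(-5) = (½ + 3/2)*(-⅕) = 2*(-⅕) = -⅖ ≈ -0.40000)
K(r) = -9/2 + √5/2 (K(r) = -9/2 + √(3 + 2)/2 = -9/2 + √5/2)
(K(f)*(-2))*y(4) = ((-9/2 + √5/2)*(-2))*4 = (9 - √5)*4 = 36 - 4*√5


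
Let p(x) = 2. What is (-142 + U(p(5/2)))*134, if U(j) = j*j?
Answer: -18492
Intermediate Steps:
U(j) = j²
(-142 + U(p(5/2)))*134 = (-142 + 2²)*134 = (-142 + 4)*134 = -138*134 = -18492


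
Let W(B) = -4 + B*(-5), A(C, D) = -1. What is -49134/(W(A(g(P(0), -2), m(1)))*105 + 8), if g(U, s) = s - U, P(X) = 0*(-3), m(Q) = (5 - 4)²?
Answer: -49134/113 ≈ -434.81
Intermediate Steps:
m(Q) = 1 (m(Q) = 1² = 1)
P(X) = 0
W(B) = -4 - 5*B
-49134/(W(A(g(P(0), -2), m(1)))*105 + 8) = -49134/((-4 - 5*(-1))*105 + 8) = -49134/((-4 + 5)*105 + 8) = -49134/(1*105 + 8) = -49134/(105 + 8) = -49134/113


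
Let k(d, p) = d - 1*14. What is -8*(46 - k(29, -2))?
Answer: -248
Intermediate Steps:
k(d, p) = -14 + d (k(d, p) = d - 14 = -14 + d)
-8*(46 - k(29, -2)) = -8*(46 - (-14 + 29)) = -8*(46 - 1*15) = -8*(46 - 15) = -8*31 = -248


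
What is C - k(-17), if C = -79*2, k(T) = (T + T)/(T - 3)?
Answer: -1597/10 ≈ -159.70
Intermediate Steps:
k(T) = 2*T/(-3 + T) (k(T) = (2*T)/(-3 + T) = 2*T/(-3 + T))
C = -158
C - k(-17) = -158 - 2*(-17)/(-3 - 17) = -158 - 2*(-17)/(-20) = -158 - 2*(-17)*(-1)/20 = -158 - 1*17/10 = -158 - 17/10 = -1597/10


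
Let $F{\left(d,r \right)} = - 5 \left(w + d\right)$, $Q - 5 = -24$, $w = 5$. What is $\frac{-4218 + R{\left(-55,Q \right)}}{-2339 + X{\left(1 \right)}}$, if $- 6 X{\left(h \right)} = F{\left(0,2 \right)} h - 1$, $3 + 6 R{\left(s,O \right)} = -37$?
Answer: $\frac{6337}{3502} \approx 1.8095$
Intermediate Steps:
$Q = -19$ ($Q = 5 - 24 = -19$)
$R{\left(s,O \right)} = - \frac{20}{3}$ ($R{\left(s,O \right)} = - \frac{1}{2} + \frac{1}{6} \left(-37\right) = - \frac{1}{2} - \frac{37}{6} = - \frac{20}{3}$)
$F{\left(d,r \right)} = -25 - 5 d$ ($F{\left(d,r \right)} = - 5 \left(5 + d\right) = -25 - 5 d$)
$X{\left(h \right)} = \frac{1}{6} + \frac{25 h}{6}$ ($X{\left(h \right)} = - \frac{\left(-25 - 0\right) h - 1}{6} = - \frac{\left(-25 + 0\right) h - 1}{6} = - \frac{- 25 h - 1}{6} = - \frac{-1 - 25 h}{6} = \frac{1}{6} + \frac{25 h}{6}$)
$\frac{-4218 + R{\left(-55,Q \right)}}{-2339 + X{\left(1 \right)}} = \frac{-4218 - \frac{20}{3}}{-2339 + \left(\frac{1}{6} + \frac{25}{6} \cdot 1\right)} = - \frac{12674}{3 \left(-2339 + \left(\frac{1}{6} + \frac{25}{6}\right)\right)} = - \frac{12674}{3 \left(-2339 + \frac{13}{3}\right)} = - \frac{12674}{3 \left(- \frac{7004}{3}\right)} = \left(- \frac{12674}{3}\right) \left(- \frac{3}{7004}\right) = \frac{6337}{3502}$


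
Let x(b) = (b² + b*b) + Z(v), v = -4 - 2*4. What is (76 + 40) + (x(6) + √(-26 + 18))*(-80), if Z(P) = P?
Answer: -4684 - 160*I*√2 ≈ -4684.0 - 226.27*I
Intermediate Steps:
v = -12 (v = -4 - 8 = -12)
x(b) = -12 + 2*b² (x(b) = (b² + b*b) - 12 = (b² + b²) - 12 = 2*b² - 12 = -12 + 2*b²)
(76 + 40) + (x(6) + √(-26 + 18))*(-80) = (76 + 40) + ((-12 + 2*6²) + √(-26 + 18))*(-80) = 116 + ((-12 + 2*36) + √(-8))*(-80) = 116 + ((-12 + 72) + 2*I*√2)*(-80) = 116 + (60 + 2*I*√2)*(-80) = 116 + (-4800 - 160*I*√2) = -4684 - 160*I*√2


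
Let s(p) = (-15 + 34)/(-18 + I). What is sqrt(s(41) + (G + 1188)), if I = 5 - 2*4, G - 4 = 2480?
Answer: sqrt(1618953)/21 ≈ 60.590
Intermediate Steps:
G = 2484 (G = 4 + 2480 = 2484)
I = -3 (I = 5 - 8 = -3)
s(p) = -19/21 (s(p) = (-15 + 34)/(-18 - 3) = 19/(-21) = 19*(-1/21) = -19/21)
sqrt(s(41) + (G + 1188)) = sqrt(-19/21 + (2484 + 1188)) = sqrt(-19/21 + 3672) = sqrt(77093/21) = sqrt(1618953)/21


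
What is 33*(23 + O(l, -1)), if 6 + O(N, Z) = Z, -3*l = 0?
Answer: 528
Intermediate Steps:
l = 0 (l = -⅓*0 = 0)
O(N, Z) = -6 + Z
33*(23 + O(l, -1)) = 33*(23 + (-6 - 1)) = 33*(23 - 7) = 33*16 = 528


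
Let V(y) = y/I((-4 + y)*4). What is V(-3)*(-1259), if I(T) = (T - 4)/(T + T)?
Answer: 26439/4 ≈ 6609.8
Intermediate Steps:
I(T) = (-4 + T)/(2*T) (I(T) = (-4 + T)/((2*T)) = (-4 + T)*(1/(2*T)) = (-4 + T)/(2*T))
V(y) = 2*y*(-16 + 4*y)/(-20 + 4*y) (V(y) = y/(((-4 + (-4 + y)*4)/(2*(((-4 + y)*4))))) = y/(((-4 + (-16 + 4*y))/(2*(-16 + 4*y)))) = y/(((-20 + 4*y)/(2*(-16 + 4*y)))) = y*(2*(-16 + 4*y)/(-20 + 4*y)) = 2*y*(-16 + 4*y)/(-20 + 4*y))
V(-3)*(-1259) = (2*(-3)*(-4 - 3)/(-5 - 3))*(-1259) = (2*(-3)*(-7)/(-8))*(-1259) = (2*(-3)*(-1/8)*(-7))*(-1259) = -21/4*(-1259) = 26439/4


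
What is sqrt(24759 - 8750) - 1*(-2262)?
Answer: 2262 + sqrt(16009) ≈ 2388.5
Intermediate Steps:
sqrt(24759 - 8750) - 1*(-2262) = sqrt(16009) + 2262 = 2262 + sqrt(16009)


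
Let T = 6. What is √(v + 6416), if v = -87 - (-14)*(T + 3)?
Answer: √6455 ≈ 80.343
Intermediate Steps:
v = 39 (v = -87 - (-14)*(6 + 3) = -87 - (-14)*9 = -87 - 7*(-18) = -87 + 126 = 39)
√(v + 6416) = √(39 + 6416) = √6455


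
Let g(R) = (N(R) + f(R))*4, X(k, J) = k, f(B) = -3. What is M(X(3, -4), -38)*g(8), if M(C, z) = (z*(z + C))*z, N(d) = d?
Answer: -1010800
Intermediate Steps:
M(C, z) = z²*(C + z) (M(C, z) = (z*(C + z))*z = z²*(C + z))
g(R) = -12 + 4*R (g(R) = (R - 3)*4 = (-3 + R)*4 = -12 + 4*R)
M(X(3, -4), -38)*g(8) = ((-38)²*(3 - 38))*(-12 + 4*8) = (1444*(-35))*(-12 + 32) = -50540*20 = -1010800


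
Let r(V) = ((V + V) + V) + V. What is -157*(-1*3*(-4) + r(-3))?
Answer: 0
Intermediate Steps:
r(V) = 4*V (r(V) = (2*V + V) + V = 3*V + V = 4*V)
-157*(-1*3*(-4) + r(-3)) = -157*(-1*3*(-4) + 4*(-3)) = -157*(-3*(-4) - 12) = -157*(12 - 12) = -157*0 = 0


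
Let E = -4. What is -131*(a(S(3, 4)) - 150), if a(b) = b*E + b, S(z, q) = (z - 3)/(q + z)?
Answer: 19650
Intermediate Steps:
S(z, q) = (-3 + z)/(q + z)
a(b) = -3*b (a(b) = b*(-4) + b = -4*b + b = -3*b)
-131*(a(S(3, 4)) - 150) = -131*(-3*(-3 + 3)/(4 + 3) - 150) = -131*(-3*0/7 - 150) = -131*(-3*0 - 150) = -131*(0 - 150) = -131*(-150) = 19650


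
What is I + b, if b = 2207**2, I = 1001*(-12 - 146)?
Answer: 4712691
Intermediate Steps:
I = -158158 (I = 1001*(-158) = -158158)
b = 4870849
I + b = -158158 + 4870849 = 4712691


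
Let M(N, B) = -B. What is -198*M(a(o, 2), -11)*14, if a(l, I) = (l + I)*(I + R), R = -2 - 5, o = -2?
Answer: -30492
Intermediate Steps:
R = -7
a(l, I) = (-7 + I)*(I + l) (a(l, I) = (l + I)*(I - 7) = (I + l)*(-7 + I) = (-7 + I)*(I + l))
-198*M(a(o, 2), -11)*14 = -(-198)*(-11)*14 = -198*11*14 = -2178*14 = -30492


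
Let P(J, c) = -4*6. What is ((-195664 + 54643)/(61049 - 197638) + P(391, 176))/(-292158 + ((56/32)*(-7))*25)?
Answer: 12548460/159789597773 ≈ 7.8531e-5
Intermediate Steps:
P(J, c) = -24
((-195664 + 54643)/(61049 - 197638) + P(391, 176))/(-292158 + ((56/32)*(-7))*25) = ((-195664 + 54643)/(61049 - 197638) - 24)/(-292158 + ((56/32)*(-7))*25) = (-141021/(-136589) - 24)/(-292158 + ((56*(1/32))*(-7))*25) = (-141021*(-1/136589) - 24)/(-292158 + ((7/4)*(-7))*25) = (141021/136589 - 24)/(-292158 - 49/4*25) = -3137115/(136589*(-292158 - 1225/4)) = -3137115/(136589*(-1169857/4)) = -3137115/136589*(-4/1169857) = 12548460/159789597773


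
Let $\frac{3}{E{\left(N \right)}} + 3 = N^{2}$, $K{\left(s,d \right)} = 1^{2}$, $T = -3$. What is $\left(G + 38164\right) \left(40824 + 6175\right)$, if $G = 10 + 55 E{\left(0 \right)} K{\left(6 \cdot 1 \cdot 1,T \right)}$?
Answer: $1791554881$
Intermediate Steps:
$K{\left(s,d \right)} = 1$
$E{\left(N \right)} = \frac{3}{-3 + N^{2}}$
$G = -45$ ($G = 10 + 55 \frac{3}{-3 + 0^{2}} \cdot 1 = 10 + 55 \frac{3}{-3 + 0} \cdot 1 = 10 + 55 \frac{3}{-3} \cdot 1 = 10 + 55 \cdot 3 \left(- \frac{1}{3}\right) 1 = 10 + 55 \left(\left(-1\right) 1\right) = 10 + 55 \left(-1\right) = 10 - 55 = -45$)
$\left(G + 38164\right) \left(40824 + 6175\right) = \left(-45 + 38164\right) \left(40824 + 6175\right) = 38119 \cdot 46999 = 1791554881$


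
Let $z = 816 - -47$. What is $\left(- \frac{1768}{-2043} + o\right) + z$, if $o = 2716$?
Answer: $\frac{7313665}{2043} \approx 3579.9$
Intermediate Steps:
$z = 863$ ($z = 816 + 47 = 863$)
$\left(- \frac{1768}{-2043} + o\right) + z = \left(- \frac{1768}{-2043} + 2716\right) + 863 = \left(\left(-1768\right) \left(- \frac{1}{2043}\right) + 2716\right) + 863 = \left(\frac{1768}{2043} + 2716\right) + 863 = \frac{5550556}{2043} + 863 = \frac{7313665}{2043}$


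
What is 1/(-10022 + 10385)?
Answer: 1/363 ≈ 0.0027548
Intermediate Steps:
1/(-10022 + 10385) = 1/363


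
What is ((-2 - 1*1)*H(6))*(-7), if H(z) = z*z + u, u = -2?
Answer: 714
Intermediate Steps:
H(z) = -2 + z² (H(z) = z*z - 2 = z² - 2 = -2 + z²)
((-2 - 1*1)*H(6))*(-7) = ((-2 - 1*1)*(-2 + 6²))*(-7) = ((-2 - 1)*(-2 + 36))*(-7) = -3*34*(-7) = -102*(-7) = 714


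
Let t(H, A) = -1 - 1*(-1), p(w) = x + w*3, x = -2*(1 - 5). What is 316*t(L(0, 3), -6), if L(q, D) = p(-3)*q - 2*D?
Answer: 0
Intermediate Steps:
x = 8 (x = -2*(-4) = 8)
p(w) = 8 + 3*w (p(w) = 8 + w*3 = 8 + 3*w)
L(q, D) = -q - 2*D (L(q, D) = (8 + 3*(-3))*q - 2*D = (8 - 9)*q - 2*D = -q - 2*D)
t(H, A) = 0 (t(H, A) = -1 + 1 = 0)
316*t(L(0, 3), -6) = 316*0 = 0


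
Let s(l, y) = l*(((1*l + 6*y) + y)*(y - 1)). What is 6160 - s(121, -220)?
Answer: -37939319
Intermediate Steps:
s(l, y) = l*(-1 + y)*(l + 7*y) (s(l, y) = l*(((l + 6*y) + y)*(-1 + y)) = l*((l + 7*y)*(-1 + y)) = l*((-1 + y)*(l + 7*y)) = l*(-1 + y)*(l + 7*y))
6160 - s(121, -220) = 6160 - 121*(-1*121 - 7*(-220) + 7*(-220)² + 121*(-220)) = 6160 - 121*(-121 + 1540 + 7*48400 - 26620) = 6160 - 121*(-121 + 1540 + 338800 - 26620) = 6160 - 121*313599 = 6160 - 1*37945479 = 6160 - 37945479 = -37939319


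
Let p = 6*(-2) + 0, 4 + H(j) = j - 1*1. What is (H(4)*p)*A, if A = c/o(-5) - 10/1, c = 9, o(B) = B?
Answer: -708/5 ≈ -141.60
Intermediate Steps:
H(j) = -5 + j (H(j) = -4 + (j - 1*1) = -4 + (j - 1) = -4 + (-1 + j) = -5 + j)
p = -12 (p = -12 + 0 = -12)
A = -59/5 (A = 9/(-5) - 10/1 = 9*(-⅕) - 10*1 = -9/5 - 10 = -59/5 ≈ -11.800)
(H(4)*p)*A = ((-5 + 4)*(-12))*(-59/5) = -1*(-12)*(-59/5) = 12*(-59/5) = -708/5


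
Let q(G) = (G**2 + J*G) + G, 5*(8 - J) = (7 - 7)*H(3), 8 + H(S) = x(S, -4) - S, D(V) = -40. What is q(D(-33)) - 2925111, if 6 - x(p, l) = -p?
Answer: -2923871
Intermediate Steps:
x(p, l) = 6 + p (x(p, l) = 6 - (-1)*p = 6 + p)
H(S) = -2 (H(S) = -8 + ((6 + S) - S) = -8 + 6 = -2)
J = 8 (J = 8 - (7 - 7)*(-2)/5 = 8 - 0*(-2) = 8 - 1/5*0 = 8 + 0 = 8)
q(G) = G**2 + 9*G (q(G) = (G**2 + 8*G) + G = G**2 + 9*G)
q(D(-33)) - 2925111 = -40*(9 - 40) - 2925111 = -40*(-31) - 2925111 = 1240 - 2925111 = -2923871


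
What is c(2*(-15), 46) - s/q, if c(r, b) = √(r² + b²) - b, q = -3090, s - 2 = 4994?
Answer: -68572/1545 + 2*√754 ≈ 10.535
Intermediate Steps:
s = 4996 (s = 2 + 4994 = 4996)
c(r, b) = √(b² + r²) - b
c(2*(-15), 46) - s/q = (√(46² + (2*(-15))²) - 1*46) - 4996/(-3090) = (√(2116 + (-30)²) - 46) - 4996*(-1)/3090 = (√(2116 + 900) - 46) - 1*(-2498/1545) = (√3016 - 46) + 2498/1545 = (2*√754 - 46) + 2498/1545 = (-46 + 2*√754) + 2498/1545 = -68572/1545 + 2*√754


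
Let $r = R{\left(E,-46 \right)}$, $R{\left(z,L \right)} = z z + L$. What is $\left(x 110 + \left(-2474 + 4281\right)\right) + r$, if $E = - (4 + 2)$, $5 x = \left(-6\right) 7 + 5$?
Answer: $983$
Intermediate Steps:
$x = - \frac{37}{5}$ ($x = \frac{\left(-6\right) 7 + 5}{5} = \frac{-42 + 5}{5} = \frac{1}{5} \left(-37\right) = - \frac{37}{5} \approx -7.4$)
$E = -6$ ($E = \left(-1\right) 6 = -6$)
$R{\left(z,L \right)} = L + z^{2}$ ($R{\left(z,L \right)} = z^{2} + L = L + z^{2}$)
$r = -10$ ($r = -46 + \left(-6\right)^{2} = -46 + 36 = -10$)
$\left(x 110 + \left(-2474 + 4281\right)\right) + r = \left(\left(- \frac{37}{5}\right) 110 + \left(-2474 + 4281\right)\right) - 10 = \left(-814 + 1807\right) - 10 = 993 - 10 = 983$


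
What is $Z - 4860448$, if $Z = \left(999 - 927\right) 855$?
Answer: $-4798888$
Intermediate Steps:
$Z = 61560$ ($Z = 72 \cdot 855 = 61560$)
$Z - 4860448 = 61560 - 4860448 = -4798888$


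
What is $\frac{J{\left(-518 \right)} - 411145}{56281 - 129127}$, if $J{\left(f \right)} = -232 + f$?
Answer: $\frac{411895}{72846} \approx 5.6543$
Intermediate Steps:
$\frac{J{\left(-518 \right)} - 411145}{56281 - 129127} = \frac{\left(-232 - 518\right) - 411145}{56281 - 129127} = \frac{-750 - 411145}{-72846} = \left(-411895\right) \left(- \frac{1}{72846}\right) = \frac{411895}{72846}$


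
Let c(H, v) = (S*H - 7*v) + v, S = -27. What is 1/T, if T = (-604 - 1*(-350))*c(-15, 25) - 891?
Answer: -1/65661 ≈ -1.5230e-5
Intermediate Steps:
c(H, v) = -27*H - 6*v (c(H, v) = (-27*H - 7*v) + v = -27*H - 6*v)
T = -65661 (T = (-604 - 1*(-350))*(-27*(-15) - 6*25) - 891 = (-604 + 350)*(405 - 150) - 891 = -254*255 - 891 = -64770 - 891 = -65661)
1/T = 1/(-65661) = -1/65661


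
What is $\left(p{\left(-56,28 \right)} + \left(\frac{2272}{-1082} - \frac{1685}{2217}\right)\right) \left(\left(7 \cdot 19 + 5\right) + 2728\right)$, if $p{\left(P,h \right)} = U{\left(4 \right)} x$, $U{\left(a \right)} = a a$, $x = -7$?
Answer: $- \frac{394827499826}{1199397} \approx -3.2919 \cdot 10^{5}$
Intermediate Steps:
$U{\left(a \right)} = a^{2}$
$p{\left(P,h \right)} = -112$ ($p{\left(P,h \right)} = 4^{2} \left(-7\right) = 16 \left(-7\right) = -112$)
$\left(p{\left(-56,28 \right)} + \left(\frac{2272}{-1082} - \frac{1685}{2217}\right)\right) \left(\left(7 \cdot 19 + 5\right) + 2728\right) = \left(-112 + \left(\frac{2272}{-1082} - \frac{1685}{2217}\right)\right) \left(\left(7 \cdot 19 + 5\right) + 2728\right) = \left(-112 + \left(2272 \left(- \frac{1}{1082}\right) - \frac{1685}{2217}\right)\right) \left(\left(133 + 5\right) + 2728\right) = \left(-112 - \frac{3430097}{1199397}\right) \left(138 + 2728\right) = \left(-112 - \frac{3430097}{1199397}\right) 2866 = \left(- \frac{137762561}{1199397}\right) 2866 = - \frac{394827499826}{1199397}$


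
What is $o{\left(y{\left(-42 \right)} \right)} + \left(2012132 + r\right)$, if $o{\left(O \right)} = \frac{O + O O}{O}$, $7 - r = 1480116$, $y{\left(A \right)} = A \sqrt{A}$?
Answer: $532024 - 42 i \sqrt{42} \approx 5.3202 \cdot 10^{5} - 272.19 i$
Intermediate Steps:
$y{\left(A \right)} = A^{\frac{3}{2}}$
$r = -1480109$ ($r = 7 - 1480116 = -1480109$)
$o{\left(O \right)} = \frac{O + O^{2}}{O}$
$o{\left(y{\left(-42 \right)} \right)} + \left(2012132 + r\right) = \left(1 + \left(-42\right)^{\frac{3}{2}}\right) + \left(2012132 - 1480109\right) = \left(1 - 42 i \sqrt{42}\right) + 532023 = 532024 - 42 i \sqrt{42}$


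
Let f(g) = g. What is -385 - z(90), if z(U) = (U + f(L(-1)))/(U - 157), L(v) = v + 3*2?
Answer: -25700/67 ≈ -383.58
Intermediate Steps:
L(v) = 6 + v (L(v) = v + 6 = 6 + v)
z(U) = (5 + U)/(-157 + U) (z(U) = (U + (6 - 1))/(U - 157) = (U + 5)/(-157 + U) = (5 + U)/(-157 + U))
-385 - z(90) = -385 - (5 + 90)/(-157 + 90) = -385 - 95/(-67) = -385 - (-1)*95/67 = -385 - 1*(-95/67) = -385 + 95/67 = -25700/67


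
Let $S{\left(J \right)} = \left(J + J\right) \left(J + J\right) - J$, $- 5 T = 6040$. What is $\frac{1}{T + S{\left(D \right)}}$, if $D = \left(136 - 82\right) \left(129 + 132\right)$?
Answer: $\frac{1}{794548042} \approx 1.2586 \cdot 10^{-9}$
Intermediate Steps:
$T = -1208$ ($T = \left(- \frac{1}{5}\right) 6040 = -1208$)
$D = 14094$ ($D = 54 \cdot 261 = 14094$)
$S{\left(J \right)} = - J + 4 J^{2}$ ($S{\left(J \right)} = 2 J 2 J - J = 4 J^{2} - J = - J + 4 J^{2}$)
$\frac{1}{T + S{\left(D \right)}} = \frac{1}{-1208 + 14094 \left(-1 + 4 \cdot 14094\right)} = \frac{1}{-1208 + 14094 \left(-1 + 56376\right)} = \frac{1}{-1208 + 14094 \cdot 56375} = \frac{1}{-1208 + 794549250} = \frac{1}{794548042}$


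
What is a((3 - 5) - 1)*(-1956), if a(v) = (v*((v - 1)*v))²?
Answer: -2534976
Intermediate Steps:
a(v) = v⁴*(-1 + v)² (a(v) = (v*((-1 + v)*v))² = (v*(v*(-1 + v)))² = (v²*(-1 + v))² = v⁴*(-1 + v)²)
a((3 - 5) - 1)*(-1956) = (((3 - 5) - 1)⁴*(-1 + ((3 - 5) - 1))²)*(-1956) = ((-2 - 1)⁴*(-1 + (-2 - 1))²)*(-1956) = ((-3)⁴*(-1 - 3)²)*(-1956) = (81*(-4)²)*(-1956) = (81*16)*(-1956) = 1296*(-1956) = -2534976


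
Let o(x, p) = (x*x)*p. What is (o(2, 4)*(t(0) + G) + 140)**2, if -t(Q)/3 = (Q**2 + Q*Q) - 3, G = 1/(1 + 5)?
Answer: 739600/9 ≈ 82178.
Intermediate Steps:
G = 1/6 ≈ 0.16667
o(x, p) = p*x**2 (o(x, p) = x**2*p = p*x**2)
t(Q) = 9 - 6*Q**2 (t(Q) = -3*((Q**2 + Q*Q) - 3) = -3*((Q**2 + Q**2) - 3) = -3*(2*Q**2 - 3) = -3*(-3 + 2*Q**2) = 9 - 6*Q**2)
(o(2, 4)*(t(0) + G) + 140)**2 = ((4*2**2)*((9 - 6*0**2) + 1/6) + 140)**2 = ((4*4)*((9 - 6*0) + 1/6) + 140)**2 = (16*((9 + 0) + 1/6) + 140)**2 = (16*(9 + 1/6) + 140)**2 = (16*(55/6) + 140)**2 = (440/3 + 140)**2 = (860/3)**2 = 739600/9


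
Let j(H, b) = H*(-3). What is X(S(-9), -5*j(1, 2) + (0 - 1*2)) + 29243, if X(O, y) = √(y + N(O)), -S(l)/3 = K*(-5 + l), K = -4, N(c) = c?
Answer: 29243 + I*√155 ≈ 29243.0 + 12.45*I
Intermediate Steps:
j(H, b) = -3*H
S(l) = -60 + 12*l (S(l) = -(-12)*(-5 + l) = -3*(20 - 4*l) = -60 + 12*l)
X(O, y) = √(O + y) (X(O, y) = √(y + O) = √(O + y))
X(S(-9), -5*j(1, 2) + (0 - 1*2)) + 29243 = √((-60 + 12*(-9)) + (-(-15) + (0 - 1*2))) + 29243 = √((-60 - 108) + (-5*(-3) + (0 - 2))) + 29243 = √(-168 + (15 - 2)) + 29243 = √(-168 + 13) + 29243 = √(-155) + 29243 = I*√155 + 29243 = 29243 + I*√155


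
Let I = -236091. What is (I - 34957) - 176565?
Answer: -447613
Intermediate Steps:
(I - 34957) - 176565 = (-236091 - 34957) - 176565 = -271048 - 176565 = -447613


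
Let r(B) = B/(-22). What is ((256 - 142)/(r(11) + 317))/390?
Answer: 38/41145 ≈ 0.00092356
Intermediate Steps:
r(B) = -B/22 (r(B) = B*(-1/22) = -B/22)
((256 - 142)/(r(11) + 317))/390 = ((256 - 142)/(-1/22*11 + 317))/390 = (114/(-½ + 317))*(1/390) = (114/(633/2))*(1/390) = (114*(2/633))*(1/390) = (76/211)*(1/390) = 38/41145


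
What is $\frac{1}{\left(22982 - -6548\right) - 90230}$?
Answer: $- \frac{1}{60700} \approx -1.6474 \cdot 10^{-5}$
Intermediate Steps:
$\frac{1}{\left(22982 - -6548\right) - 90230} = \frac{1}{\left(22982 + 6548\right) - 90230} = \frac{1}{29530 - 90230} = \frac{1}{-60700} = - \frac{1}{60700}$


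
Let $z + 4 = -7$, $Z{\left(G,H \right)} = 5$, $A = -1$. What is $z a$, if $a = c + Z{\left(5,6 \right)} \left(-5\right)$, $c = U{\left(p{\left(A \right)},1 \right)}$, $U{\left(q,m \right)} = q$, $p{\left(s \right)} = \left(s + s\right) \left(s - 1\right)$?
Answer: $231$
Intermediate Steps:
$p{\left(s \right)} = 2 s \left(-1 + s\right)$
$c = 4$ ($c = 2 \left(-1\right) \left(-1 - 1\right) = 2 \left(-1\right) \left(-2\right) = 4$)
$z = -11$ ($z = -4 - 7 = -11$)
$a = -21$ ($a = 4 + 5 \left(-5\right) = 4 - 25 = -21$)
$z a = \left(-11\right) \left(-21\right) = 231$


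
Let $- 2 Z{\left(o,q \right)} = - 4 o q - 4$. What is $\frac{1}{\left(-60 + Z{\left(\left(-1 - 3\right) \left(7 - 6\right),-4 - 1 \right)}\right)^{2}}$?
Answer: $\frac{1}{324} \approx 0.0030864$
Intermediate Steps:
$Z{\left(o,q \right)} = 2 + 2 o q$ ($Z{\left(o,q \right)} = - \frac{- 4 o q - 4}{2} = - \frac{-4 - 4 o q}{2} = 2 + 2 o q$)
$\frac{1}{\left(-60 + Z{\left(\left(-1 - 3\right) \left(7 - 6\right),-4 - 1 \right)}\right)^{2}} = \frac{1}{\left(-60 + \left(2 + 2 \left(-1 - 3\right) \left(7 - 6\right) \left(-4 - 1\right)\right)\right)^{2}} = \frac{1}{\left(-60 + \left(2 + 2 \left(\left(-4\right) 1\right) \left(-4 - 1\right)\right)\right)^{2}} = \frac{1}{\left(-60 + \left(2 + 2 \left(-4\right) \left(-5\right)\right)\right)^{2}} = \frac{1}{\left(-60 + \left(2 + 40\right)\right)^{2}} = \frac{1}{\left(-60 + 42\right)^{2}} = \frac{1}{\left(-18\right)^{2}} = \frac{1}{324}$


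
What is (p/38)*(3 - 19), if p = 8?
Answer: -64/19 ≈ -3.3684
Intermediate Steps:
(p/38)*(3 - 19) = (8/38)*(3 - 19) = (8*(1/38))*(-16) = (4/19)*(-16) = -64/19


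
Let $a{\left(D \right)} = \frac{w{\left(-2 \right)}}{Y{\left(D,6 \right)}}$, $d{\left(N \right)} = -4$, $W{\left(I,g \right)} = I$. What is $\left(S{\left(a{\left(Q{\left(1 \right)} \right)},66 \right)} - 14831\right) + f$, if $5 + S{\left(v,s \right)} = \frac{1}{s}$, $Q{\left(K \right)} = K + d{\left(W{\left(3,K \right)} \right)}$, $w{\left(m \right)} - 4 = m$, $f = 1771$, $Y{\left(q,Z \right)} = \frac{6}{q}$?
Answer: $- \frac{862289}{66} \approx -13065.0$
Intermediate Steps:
$w{\left(m \right)} = 4 + m$
$Q{\left(K \right)} = -4 + K$ ($Q{\left(K \right)} = K - 4 = -4 + K$)
$a{\left(D \right)} = \frac{D}{3}$ ($a{\left(D \right)} = \frac{4 - 2}{6 \frac{1}{D}} = 2 \frac{D}{6} = \frac{D}{3}$)
$S{\left(v,s \right)} = -5 + \frac{1}{s}$
$\left(S{\left(a{\left(Q{\left(1 \right)} \right)},66 \right)} - 14831\right) + f = \left(\left(-5 + \frac{1}{66}\right) - 14831\right) + 1771 = \left(- \frac{329}{66} - 14831\right) + 1771 = - \frac{979175}{66} + 1771 = - \frac{862289}{66}$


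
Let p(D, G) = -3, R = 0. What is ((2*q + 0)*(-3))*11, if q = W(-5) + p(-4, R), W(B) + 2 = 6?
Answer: -66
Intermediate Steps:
W(B) = 4 (W(B) = -2 + 6 = 4)
q = 1 (q = 4 - 3 = 1)
((2*q + 0)*(-3))*11 = ((2*1 + 0)*(-3))*11 = ((2 + 0)*(-3))*11 = (2*(-3))*11 = -6*11 = -66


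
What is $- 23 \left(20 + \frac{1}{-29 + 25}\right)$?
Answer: $- \frac{1817}{4} \approx -454.25$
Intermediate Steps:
$- 23 \left(20 + \frac{1}{-29 + 25}\right) = - 23 \left(20 + \frac{1}{-4}\right) = - 23 \left(20 - \frac{1}{4}\right) = \left(-23\right) \frac{79}{4} = - \frac{1817}{4}$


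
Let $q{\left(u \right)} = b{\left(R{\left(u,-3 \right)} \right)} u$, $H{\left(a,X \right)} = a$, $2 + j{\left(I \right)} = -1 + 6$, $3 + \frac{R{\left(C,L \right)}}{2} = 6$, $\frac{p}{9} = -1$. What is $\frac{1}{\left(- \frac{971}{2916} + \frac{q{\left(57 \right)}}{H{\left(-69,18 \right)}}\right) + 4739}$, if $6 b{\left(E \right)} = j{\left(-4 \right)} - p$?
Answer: $\frac{67068}{317702111} \approx 0.0002111$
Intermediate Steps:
$p = -9$ ($p = 9 \left(-1\right) = -9$)
$R{\left(C,L \right)} = 6$ ($R{\left(C,L \right)} = -6 + 2 \cdot 6 = -6 + 12 = 6$)
$j{\left(I \right)} = 3$ ($j{\left(I \right)} = -2 + \left(-1 + 6\right) = -2 + 5 = 3$)
$b{\left(E \right)} = 2$ ($b{\left(E \right)} = \frac{3 - -9}{6} = \frac{3 + 9}{6} = \frac{1}{6} \cdot 12 = 2$)
$q{\left(u \right)} = 2 u$
$\frac{1}{\left(- \frac{971}{2916} + \frac{q{\left(57 \right)}}{H{\left(-69,18 \right)}}\right) + 4739} = \frac{1}{\left(- \frac{971}{2916} + \frac{2 \cdot 57}{-69}\right) + 4739} = \frac{1}{\left(\left(-971\right) \frac{1}{2916} + 114 \left(- \frac{1}{69}\right)\right) + 4739} = \frac{1}{\left(- \frac{971}{2916} - \frac{38}{23}\right) + 4739} = \frac{1}{- \frac{133141}{67068} + 4739} = \frac{1}{\frac{317702111}{67068}} = \frac{67068}{317702111}$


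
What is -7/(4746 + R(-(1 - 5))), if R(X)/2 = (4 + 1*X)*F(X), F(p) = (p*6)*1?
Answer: -7/5130 ≈ -0.0013645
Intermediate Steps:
F(p) = 6*p (F(p) = (6*p)*1 = 6*p)
R(X) = 12*X*(4 + X) (R(X) = 2*((4 + 1*X)*(6*X)) = 2*((4 + X)*(6*X)) = 2*(6*X*(4 + X)) = 12*X*(4 + X))
-7/(4746 + R(-(1 - 5))) = -7/(4746 + 12*(-(1 - 5))*(4 - (1 - 5))) = -7/(4746 + 12*(-1*(-4))*(4 - 1*(-4))) = -7/(4746 + 12*4*(4 + 4)) = -7/(4746 + 12*4*8) = -7/(4746 + 384) = -7/5130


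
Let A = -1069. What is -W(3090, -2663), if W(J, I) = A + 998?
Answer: 71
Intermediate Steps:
W(J, I) = -71 (W(J, I) = -1069 + 998 = -71)
-W(3090, -2663) = -1*(-71) = 71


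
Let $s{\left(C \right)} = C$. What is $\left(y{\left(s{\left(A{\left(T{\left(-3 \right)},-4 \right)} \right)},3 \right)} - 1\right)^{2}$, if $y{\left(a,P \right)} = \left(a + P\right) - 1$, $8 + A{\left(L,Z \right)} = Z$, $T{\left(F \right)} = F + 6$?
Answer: $121$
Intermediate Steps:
$T{\left(F \right)} = 6 + F$
$A{\left(L,Z \right)} = -8 + Z$
$y{\left(a,P \right)} = -1 + P + a$ ($y{\left(a,P \right)} = \left(P + a\right) - 1 = -1 + P + a$)
$\left(y{\left(s{\left(A{\left(T{\left(-3 \right)},-4 \right)} \right)},3 \right)} - 1\right)^{2} = \left(\left(-1 + 3 - 12\right) - 1\right)^{2} = \left(-10 - 1\right)^{2} = \left(-11\right)^{2} = 121$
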